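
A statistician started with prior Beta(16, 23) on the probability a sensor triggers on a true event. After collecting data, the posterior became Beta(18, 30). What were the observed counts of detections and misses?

2 detections and 7 misses

A Beta(a, b) prior with s successes and f failures in binomial data gives a Beta(a+s, b+f) posterior.
Match parameters: s=18−16=2, f=30−23=7.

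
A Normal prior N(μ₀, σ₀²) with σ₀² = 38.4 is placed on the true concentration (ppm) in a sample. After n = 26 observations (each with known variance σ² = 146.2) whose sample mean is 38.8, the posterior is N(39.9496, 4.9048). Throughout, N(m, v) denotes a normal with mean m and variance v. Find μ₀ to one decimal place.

With known observation variance, the Normal–Normal posterior has precision τ_n = τ₀ + n/σ² and mean μ_n = (τ₀μ₀ + (n/σ²)x̄)/τ_n.
Here τ₀ = 1/38.4 = 0.026042 and τ_data = 26/146.2 = 0.177839, so τ_n = 0.203881.
Rearranging for μ₀: μ₀ = (μ_n·τ_n − τ_data·x̄)/τ₀ = (39.9496·0.203881 − 0.177839·38.8) / 0.026042 = 1.244811/0.026042 ≈ 47.8.

μ₀ = 47.8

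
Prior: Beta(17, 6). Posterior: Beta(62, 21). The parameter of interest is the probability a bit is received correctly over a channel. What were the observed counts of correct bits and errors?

45 correct bits and 15 errors

Beta is conjugate to the binomial likelihood: posterior = Beta(α+s, β+f).
So s = 62 − 17 = 45 and f = 21 − 6 = 15.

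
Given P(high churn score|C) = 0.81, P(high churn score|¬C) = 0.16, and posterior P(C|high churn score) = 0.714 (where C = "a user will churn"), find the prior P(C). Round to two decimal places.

P(C) = 0.33

In odds form, posterior odds = prior odds × likelihood ratio, so prior odds = posterior odds ÷ LR.
Posterior odds = 0.714/(1−0.714) = 2.4965. LR = 0.81/0.16 = 5.0625.
Prior odds = 2.4965/5.0625 = 0.4931, so P(C) = 0.4931/(1+0.4931) ≈ 0.33.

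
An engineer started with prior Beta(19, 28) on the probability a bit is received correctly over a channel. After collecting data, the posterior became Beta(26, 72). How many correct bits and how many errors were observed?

Beta is conjugate to the binomial likelihood: posterior = Beta(a+s, b+f).
So s = 26 − 19 = 7 and f = 72 − 28 = 44.

7 correct bits and 44 errors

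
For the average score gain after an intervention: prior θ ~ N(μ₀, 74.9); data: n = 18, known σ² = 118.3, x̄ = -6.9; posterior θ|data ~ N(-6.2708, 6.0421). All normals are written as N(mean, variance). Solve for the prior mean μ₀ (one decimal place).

With known observation variance, the Normal–Normal posterior has precision τ_n = τ₀ + n/σ² and mean μ_n = (τ₀μ₀ + (n/σ²)x̄)/τ_n.
Here τ₀ = 1/74.9 = 0.013351 and τ_data = 18/118.3 = 0.152156, so τ_n = 0.165507.
Rearranging for μ₀: μ₀ = (μ_n·τ_n − τ_data·x̄)/τ₀ = (-6.2708·0.165507 − 0.152156·-6.9) / 0.013351 = 0.012015/0.013351 ≈ 0.9.

μ₀ = 0.9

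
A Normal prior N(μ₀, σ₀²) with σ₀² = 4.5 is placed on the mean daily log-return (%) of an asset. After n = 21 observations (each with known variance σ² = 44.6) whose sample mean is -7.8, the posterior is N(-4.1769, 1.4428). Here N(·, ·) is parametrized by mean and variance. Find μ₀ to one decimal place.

With known observation variance, the Normal–Normal posterior has precision τ_n = τ₀ + n/σ² and mean μ_n = (τ₀μ₀ + (n/σ²)x̄)/τ_n.
Here τ₀ = 1/4.5 = 0.222222 and τ_data = 21/44.6 = 0.470852, so τ_n = 0.693074.
Rearranging for μ₀: μ₀ = (μ_n·τ_n − τ_data·x̄)/τ₀ = (-4.1769·0.693074 − 0.470852·-7.8) / 0.222222 = 0.777745/0.222222 ≈ 3.5.

μ₀ = 3.5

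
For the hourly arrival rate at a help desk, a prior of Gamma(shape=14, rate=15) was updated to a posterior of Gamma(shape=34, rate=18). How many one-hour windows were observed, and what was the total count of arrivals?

A Gamma(α, β) prior (rate parametrization) on a Poisson rate with n observations summing to S gives posterior Gamma(α+S, β+n).
Matching: Σxᵢ = 34 − 14 = 20 and n = 18 − 15 = 3.

n = 3 one-hour windows with total 20 arrivals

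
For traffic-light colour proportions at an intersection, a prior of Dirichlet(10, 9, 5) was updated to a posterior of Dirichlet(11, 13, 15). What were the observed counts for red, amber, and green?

counts (1, 4, 10)

For a Dirichlet(α) prior with multinomial counts c, the posterior is Dirichlet(α + c) componentwise.
Counts are posterior − prior componentwise: 11−10=1, 13−9=4, 15−5=10.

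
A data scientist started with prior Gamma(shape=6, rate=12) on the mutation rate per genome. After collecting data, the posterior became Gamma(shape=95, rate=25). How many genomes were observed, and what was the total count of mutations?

n = 13 genomes with total 89 mutations

Gamma–Poisson conjugacy: posterior shape = α + Σxᵢ, posterior rate = β + n.
Matching: Σxᵢ = 95 − 6 = 89 and n = 25 − 12 = 13.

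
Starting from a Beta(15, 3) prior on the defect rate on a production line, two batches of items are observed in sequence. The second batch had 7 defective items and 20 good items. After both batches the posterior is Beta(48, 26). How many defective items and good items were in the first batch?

Because Beta–binomial updating is additive in the counts, the combined data contributed (α_post−α_prior, β_post−β_prior) successes and failures.
Total across both batches: 48−15=33 defective items, 26−3=23 good items.
Subtract the second batch: 33−7=26 defective items and 23−20=3 good items.

26 defective items and 3 good items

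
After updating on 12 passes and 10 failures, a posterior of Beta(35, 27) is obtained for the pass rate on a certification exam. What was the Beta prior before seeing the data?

Beta(23, 17)

Beta is conjugate to the binomial likelihood: posterior = Beta(a+s, b+f).
So a = 35 − 12 = 23 and b = 27 − 10 = 17.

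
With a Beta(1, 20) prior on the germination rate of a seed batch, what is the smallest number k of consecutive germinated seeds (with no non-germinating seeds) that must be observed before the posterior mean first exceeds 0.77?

k = 66

After k germinated seeds and 0 non-germinating seeds the posterior is Beta(1+k, 20), with mean (1+k)/(1+20+k).
Set (1+k)/(21+k) > 0.77 and solve: k > (0.77·21 − 1)/(1 − 0.77) = 65.957.
The smallest integer exceeding 65.957 is 66, and checking k=66: (67)/(87) = 0.7701 > 0.77.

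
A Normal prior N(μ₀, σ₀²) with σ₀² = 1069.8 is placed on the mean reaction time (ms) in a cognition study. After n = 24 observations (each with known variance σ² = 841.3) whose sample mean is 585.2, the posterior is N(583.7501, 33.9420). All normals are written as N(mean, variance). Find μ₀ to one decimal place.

μ₀ = 539.5

With known observation variance, the Normal–Normal posterior has precision τ_n = τ₀ + n/σ² and mean μ_n = (τ₀μ₀ + (n/σ²)x̄)/τ_n.
Here τ₀ = 1/1069.8 = 0.000935 and τ_data = 24/841.3 = 0.028527, so τ_n = 0.029462.
Rearranging for μ₀: μ₀ = (μ_n·τ_n − τ_data·x̄)/τ₀ = (583.7501·0.029462 − 0.028527·585.2) / 0.000935 = 0.504445/0.000935 ≈ 539.5.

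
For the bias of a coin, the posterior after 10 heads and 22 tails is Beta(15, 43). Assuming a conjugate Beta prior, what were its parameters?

Beta(5, 21)

Beta is conjugate to the binomial likelihood: posterior = Beta(α+s, β+f).
So α = 15 − 10 = 5 and β = 43 − 22 = 21.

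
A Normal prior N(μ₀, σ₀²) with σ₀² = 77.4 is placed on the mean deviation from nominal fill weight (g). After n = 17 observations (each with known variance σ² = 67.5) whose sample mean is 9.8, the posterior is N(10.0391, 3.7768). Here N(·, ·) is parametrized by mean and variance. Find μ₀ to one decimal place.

The posterior mean is a precision-weighted average: μ_n = (τ₀μ₀ + τ_data·x̄)/(τ₀+τ_data), with τ₀=1/σ₀² and τ_data=n/σ².
Here τ₀ = 1/77.4 = 0.012920 and τ_data = 17/67.5 = 0.251852, so τ_n = 0.264772.
Rearranging for μ₀: μ₀ = (μ_n·τ_n − τ_data·x̄)/τ₀ = (10.0391·0.264772 − 0.251852·9.8) / 0.012920 = 0.189923/0.012920 ≈ 14.7.

μ₀ = 14.7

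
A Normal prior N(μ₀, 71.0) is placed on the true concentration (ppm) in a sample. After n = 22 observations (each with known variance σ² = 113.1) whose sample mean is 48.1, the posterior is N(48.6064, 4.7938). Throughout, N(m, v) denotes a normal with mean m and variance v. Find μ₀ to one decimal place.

μ₀ = 55.6

The posterior mean is a precision-weighted average: μ_n = (τ₀μ₀ + τ_data·x̄)/(τ₀+τ_data), with τ₀=1/σ₀² and τ_data=n/σ².
Here τ₀ = 1/71.0 = 0.014085 and τ_data = 22/113.1 = 0.194518, so τ_n = 0.208603.
Rearranging for μ₀: μ₀ = (μ_n·τ_n − τ_data·x̄)/τ₀ = (48.6064·0.208603 − 0.194518·48.1) / 0.014085 = 0.783125/0.014085 ≈ 55.6.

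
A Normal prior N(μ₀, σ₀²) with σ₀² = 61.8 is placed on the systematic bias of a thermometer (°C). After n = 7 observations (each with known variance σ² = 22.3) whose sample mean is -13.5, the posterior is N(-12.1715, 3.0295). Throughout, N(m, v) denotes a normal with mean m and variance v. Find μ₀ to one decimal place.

μ₀ = 13.6

The posterior mean is a precision-weighted average: μ_n = (τ₀μ₀ + τ_data·x̄)/(τ₀+τ_data), with τ₀=1/σ₀² and τ_data=n/σ².
Here τ₀ = 1/61.8 = 0.016181 and τ_data = 7/22.3 = 0.313901, so τ_n = 0.330082.
Rearranging for μ₀: μ₀ = (μ_n·τ_n − τ_data·x̄)/τ₀ = (-12.1715·0.330082 − 0.313901·-13.5) / 0.016181 = 0.220070/0.016181 ≈ 13.6.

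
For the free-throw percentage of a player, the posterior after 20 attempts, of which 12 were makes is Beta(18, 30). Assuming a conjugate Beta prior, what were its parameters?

Beta(6, 22)

Beta is conjugate to the binomial likelihood: posterior = Beta(α+s, β+f).
Subtract the data counts: 18−12=6, 30−8=22.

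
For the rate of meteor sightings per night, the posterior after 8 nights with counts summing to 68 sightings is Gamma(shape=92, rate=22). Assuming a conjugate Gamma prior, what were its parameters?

Gamma(shape=24, rate=14)

Gamma–Poisson conjugacy: posterior shape = α + Σxᵢ, posterior rate = β + n.
So α = 92 − 68 = 24 and β = 22 − 8 = 14.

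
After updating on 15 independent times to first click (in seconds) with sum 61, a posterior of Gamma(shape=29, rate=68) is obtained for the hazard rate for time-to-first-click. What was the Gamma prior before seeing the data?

Gamma(shape=14, rate=7)

For an exponential likelihood with a Gamma(α, β) prior on the rate, n observations with total T give posterior Gamma(α+n, β+T).
So α = 29 − 15 = 14 and β = 68 − 61 = 7.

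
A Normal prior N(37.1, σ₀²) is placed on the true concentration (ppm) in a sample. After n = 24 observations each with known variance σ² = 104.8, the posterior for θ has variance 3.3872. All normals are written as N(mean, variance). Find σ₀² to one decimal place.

Posterior precision equals prior precision plus data precision: 1/σ_n² = 1/σ₀² + n/σ².
So 1/σ₀² = 1/3.3872 − 24/104.8 = 0.295229 − 0.229008 = 0.066221.
Hence σ₀² = 1/0.066221 ≈ 15.1.

σ₀² = 15.1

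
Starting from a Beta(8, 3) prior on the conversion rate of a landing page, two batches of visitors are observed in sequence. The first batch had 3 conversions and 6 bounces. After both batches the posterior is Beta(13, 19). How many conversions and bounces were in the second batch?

2 conversions and 10 bounces

Sequential conjugate updates are equivalent to a single update on the pooled data, so total successes = posterior α − prior α and total failures = posterior β − prior β.
Total across both batches: 13−8=5 conversions, 19−3=16 bounces.
Subtract the first batch: 5−3=2 conversions and 16−6=10 bounces.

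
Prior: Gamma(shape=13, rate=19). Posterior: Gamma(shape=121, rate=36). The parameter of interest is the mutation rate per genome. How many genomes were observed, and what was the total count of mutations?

n = 17 genomes with total 108 mutations

Gamma–Poisson conjugacy: posterior shape = α + Σxᵢ, posterior rate = β + n.
Matching: Σxᵢ = 121 − 13 = 108 and n = 36 − 19 = 17.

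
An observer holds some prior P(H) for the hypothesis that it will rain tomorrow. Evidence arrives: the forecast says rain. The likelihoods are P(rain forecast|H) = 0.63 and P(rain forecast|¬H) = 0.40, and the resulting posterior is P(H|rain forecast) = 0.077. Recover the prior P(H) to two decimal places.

P(H) = 0.05

In odds form, posterior odds = prior odds × likelihood ratio, so prior odds = posterior odds ÷ LR.
Posterior odds = 0.077/(1−0.077) = 0.0834. LR = 0.63/0.40 = 1.5750.
Prior odds = 0.0834/1.5750 = 0.0530, so P(H) = 0.0530/(1+0.0530) ≈ 0.05.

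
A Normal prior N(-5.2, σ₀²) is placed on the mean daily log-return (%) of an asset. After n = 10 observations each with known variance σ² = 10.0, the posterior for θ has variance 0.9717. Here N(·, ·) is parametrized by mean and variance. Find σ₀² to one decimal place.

σ₀² = 34.3

For the Normal–Normal model with known σ², precisions add: τ_n = τ₀ + n/σ².
So 1/σ₀² = 1/0.9717 − 10/10.0 = 1.029124 − 1.000000 = 0.029124.
Hence σ₀² = 1/0.029124 ≈ 34.3.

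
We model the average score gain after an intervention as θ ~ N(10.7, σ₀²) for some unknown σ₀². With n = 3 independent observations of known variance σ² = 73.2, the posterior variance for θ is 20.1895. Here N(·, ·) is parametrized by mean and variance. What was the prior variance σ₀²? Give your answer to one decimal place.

Posterior precision equals prior precision plus data precision: 1/σ_n² = 1/σ₀² + n/σ².
So 1/σ₀² = 1/20.1895 − 3/73.2 = 0.049531 − 0.040984 = 0.008547.
Hence σ₀² = 1/0.008547 ≈ 117.0.

σ₀² = 117.0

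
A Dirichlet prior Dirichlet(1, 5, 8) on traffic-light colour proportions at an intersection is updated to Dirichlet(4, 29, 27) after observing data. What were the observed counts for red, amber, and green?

For a Dirichlet(α) prior with multinomial counts c, the posterior is Dirichlet(α + c) componentwise.
Counts are posterior − prior componentwise: 4−1=3, 29−5=24, 27−8=19.

counts (3, 24, 19)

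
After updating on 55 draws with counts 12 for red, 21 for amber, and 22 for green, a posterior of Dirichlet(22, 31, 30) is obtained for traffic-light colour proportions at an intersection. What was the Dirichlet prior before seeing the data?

Dirichlet(10, 10, 8)

For a Dirichlet(α) prior with multinomial counts c, the posterior is Dirichlet(α + c) componentwise.
Subtract each count from the matching posterior parameter: 22−12=10, 31−21=10, 30−22=8.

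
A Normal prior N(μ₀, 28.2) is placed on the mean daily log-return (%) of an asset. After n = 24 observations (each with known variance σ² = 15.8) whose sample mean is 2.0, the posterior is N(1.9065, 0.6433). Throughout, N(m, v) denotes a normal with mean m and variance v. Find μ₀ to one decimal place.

With known observation variance, the Normal–Normal posterior has precision τ_n = τ₀ + n/σ² and mean μ_n = (τ₀μ₀ + (n/σ²)x̄)/τ_n.
Here τ₀ = 1/28.2 = 0.035461 and τ_data = 24/15.8 = 1.518987, so τ_n = 1.554448.
Rearranging for μ₀: μ₀ = (μ_n·τ_n − τ_data·x̄)/τ₀ = (1.9065·1.554448 − 1.518987·2.0) / 0.035461 = -0.074419/0.035461 ≈ -2.1.

μ₀ = -2.1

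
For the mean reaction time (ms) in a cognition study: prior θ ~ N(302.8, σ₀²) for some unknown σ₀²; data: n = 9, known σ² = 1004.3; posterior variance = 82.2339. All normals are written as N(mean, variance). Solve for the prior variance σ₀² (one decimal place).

For the Normal–Normal model with known σ², precisions add: τ_n = τ₀ + n/σ².
So 1/σ₀² = 1/82.2339 − 9/1004.3 = 0.012160 − 0.008961 = 0.003199.
Hence σ₀² = 1/0.003199 ≈ 312.6.

σ₀² = 312.6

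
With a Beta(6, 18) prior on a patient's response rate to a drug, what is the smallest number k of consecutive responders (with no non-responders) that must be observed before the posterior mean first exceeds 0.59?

After k responders and 0 non-responders the posterior is Beta(6+k, 18), with mean (6+k)/(6+18+k).
Set (6+k)/(24+k) > 0.59 and solve: k > (0.59·24 − 6)/(1 − 0.59) = 19.902.
The smallest integer exceeding 19.902 is 20, and checking k=20: (26)/(44) = 0.5909 > 0.59.

k = 20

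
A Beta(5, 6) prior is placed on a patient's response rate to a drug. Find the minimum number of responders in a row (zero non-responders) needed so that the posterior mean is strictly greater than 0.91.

After k responders and 0 non-responders the posterior is Beta(5+k, 6), with mean (5+k)/(5+6+k).
Set (5+k)/(11+k) > 0.91 and solve: k > (0.91·11 − 5)/(1 − 0.91) = 55.667.
The smallest integer exceeding 55.667 is 56, and checking k=56: (61)/(67) = 0.9104 > 0.91.

k = 56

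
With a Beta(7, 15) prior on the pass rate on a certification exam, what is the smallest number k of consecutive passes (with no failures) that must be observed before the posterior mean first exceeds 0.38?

After k passes and 0 failures the posterior is Beta(7+k, 15), with mean (7+k)/(7+15+k).
Set (7+k)/(22+k) > 0.38 and solve: k > (0.38·22 − 7)/(1 − 0.38) = 2.194.
The smallest integer exceeding 2.194 is 3.

k = 3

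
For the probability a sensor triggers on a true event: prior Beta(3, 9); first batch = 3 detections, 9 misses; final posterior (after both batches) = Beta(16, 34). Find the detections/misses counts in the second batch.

10 detections and 16 misses

Sequential conjugate updates are equivalent to a single update on the pooled data, so total successes = posterior α − prior α and total failures = posterior β − prior β.
Total across both batches: 16−3=13 detections, 34−9=25 misses.
Subtract the first batch: 13−3=10 detections and 25−9=16 misses.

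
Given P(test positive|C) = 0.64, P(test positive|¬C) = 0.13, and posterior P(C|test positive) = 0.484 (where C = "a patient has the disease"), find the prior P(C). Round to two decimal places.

P(C) = 0.16

In odds form, posterior odds = prior odds × likelihood ratio, so prior odds = posterior odds ÷ LR.
Posterior odds = 0.484/(1−0.484) = 0.9380. LR = 0.64/0.13 = 4.9231.
Prior odds = 0.9380/4.9231 = 0.1905, so P(C) = 0.1905/(1+0.1905) ≈ 0.16.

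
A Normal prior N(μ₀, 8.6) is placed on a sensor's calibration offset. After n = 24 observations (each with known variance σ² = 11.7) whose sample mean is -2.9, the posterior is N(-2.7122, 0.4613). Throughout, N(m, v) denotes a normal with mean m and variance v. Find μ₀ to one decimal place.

The posterior mean is a precision-weighted average: μ_n = (τ₀μ₀ + τ_data·x̄)/(τ₀+τ_data), with τ₀=1/σ₀² and τ_data=n/σ².
Here τ₀ = 1/8.6 = 0.116279 and τ_data = 24/11.7 = 2.051282, so τ_n = 2.167561.
Rearranging for μ₀: μ₀ = (μ_n·τ_n − τ_data·x̄)/τ₀ = (-2.7122·2.167561 − 2.051282·-2.9) / 0.116279 = 0.069859/0.116279 ≈ 0.6.

μ₀ = 0.6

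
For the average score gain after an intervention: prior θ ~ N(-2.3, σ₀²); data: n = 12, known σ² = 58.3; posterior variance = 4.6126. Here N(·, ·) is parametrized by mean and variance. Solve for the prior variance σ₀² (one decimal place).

Posterior precision equals prior precision plus data precision: 1/σ_n² = 1/σ₀² + n/σ².
So 1/σ₀² = 1/4.6126 − 12/58.3 = 0.216797 − 0.205832 = 0.010965.
Hence σ₀² = 1/0.010965 ≈ 91.2.

σ₀² = 91.2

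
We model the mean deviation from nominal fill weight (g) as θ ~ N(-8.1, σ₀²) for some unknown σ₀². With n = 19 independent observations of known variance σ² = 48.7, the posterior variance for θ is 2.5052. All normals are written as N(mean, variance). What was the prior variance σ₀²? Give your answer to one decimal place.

For the Normal–Normal model with known σ², precisions add: τ_n = τ₀ + n/σ².
So 1/σ₀² = 1/2.5052 − 19/48.7 = 0.399170 − 0.390144 = 0.009026.
Hence σ₀² = 1/0.009026 ≈ 110.8.

σ₀² = 110.8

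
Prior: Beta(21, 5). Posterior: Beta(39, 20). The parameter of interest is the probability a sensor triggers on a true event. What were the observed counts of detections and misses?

18 detections and 15 misses

A Beta(α, β) prior with s successes and f failures in binomial data gives a Beta(α+s, β+f) posterior.
Match parameters: s=39−21=18, f=20−5=15.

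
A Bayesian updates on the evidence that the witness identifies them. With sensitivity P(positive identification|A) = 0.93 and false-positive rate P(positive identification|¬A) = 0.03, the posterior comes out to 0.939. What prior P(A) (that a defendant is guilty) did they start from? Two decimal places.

In odds form, posterior odds = prior odds × likelihood ratio, so prior odds = posterior odds ÷ LR.
Posterior odds = 0.939/(1−0.939) = 15.3934. LR = 0.93/0.03 = 31.0000.
Prior odds = 15.3934/31.0000 = 0.4966, so P(A) = 0.4966/(1+0.4966) ≈ 0.33.

P(A) = 0.33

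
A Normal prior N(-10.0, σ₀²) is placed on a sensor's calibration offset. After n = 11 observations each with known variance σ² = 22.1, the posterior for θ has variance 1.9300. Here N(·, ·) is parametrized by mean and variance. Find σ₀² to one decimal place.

For the Normal–Normal model with known σ², precisions add: τ_n = τ₀ + n/σ².
So 1/σ₀² = 1/1.9300 − 11/22.1 = 0.518135 − 0.497738 = 0.020397.
Hence σ₀² = 1/0.020397 ≈ 49.0.

σ₀² = 49.0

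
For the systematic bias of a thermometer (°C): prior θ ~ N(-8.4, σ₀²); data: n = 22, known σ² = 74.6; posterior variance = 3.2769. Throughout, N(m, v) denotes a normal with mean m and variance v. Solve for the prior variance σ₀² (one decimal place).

Posterior precision equals prior precision plus data precision: 1/σ_n² = 1/σ₀² + n/σ².
So 1/σ₀² = 1/3.2769 − 22/74.6 = 0.305166 − 0.294906 = 0.010260.
Hence σ₀² = 1/0.010260 ≈ 97.5.

σ₀² = 97.5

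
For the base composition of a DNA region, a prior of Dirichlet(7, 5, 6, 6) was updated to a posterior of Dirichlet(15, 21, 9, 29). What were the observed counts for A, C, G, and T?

counts (8, 16, 3, 23)

For a Dirichlet(α) prior with multinomial counts c, the posterior is Dirichlet(α + c) componentwise.
Counts are posterior − prior componentwise: 15−7=8, 21−5=16, 9−6=3, 29−6=23.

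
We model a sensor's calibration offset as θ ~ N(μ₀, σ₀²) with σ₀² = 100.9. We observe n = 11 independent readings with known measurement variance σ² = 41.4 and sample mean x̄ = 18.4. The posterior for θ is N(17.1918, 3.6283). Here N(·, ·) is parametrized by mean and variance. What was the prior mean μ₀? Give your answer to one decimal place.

With known observation variance, the Normal–Normal posterior has precision τ_n = τ₀ + n/σ² and mean μ_n = (τ₀μ₀ + (n/σ²)x̄)/τ_n.
Here τ₀ = 1/100.9 = 0.009911 and τ_data = 11/41.4 = 0.265700, so τ_n = 0.275611.
Rearranging for μ₀: μ₀ = (μ_n·τ_n − τ_data·x̄)/τ₀ = (17.1918·0.275611 − 0.265700·18.4) / 0.009911 = -0.150631/0.009911 ≈ -15.2.

μ₀ = -15.2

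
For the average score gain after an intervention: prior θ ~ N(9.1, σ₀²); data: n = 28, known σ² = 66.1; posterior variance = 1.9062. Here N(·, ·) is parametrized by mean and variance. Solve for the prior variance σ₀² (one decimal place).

For the Normal–Normal model with known σ², precisions add: τ_n = τ₀ + n/σ².
So 1/σ₀² = 1/1.9062 − 28/66.1 = 0.524604 − 0.423601 = 0.101003.
Hence σ₀² = 1/0.101003 ≈ 9.9.

σ₀² = 9.9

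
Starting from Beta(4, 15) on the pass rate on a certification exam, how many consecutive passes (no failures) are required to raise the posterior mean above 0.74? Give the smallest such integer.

k = 39

After k passes and 0 failures the posterior is Beta(4+k, 15), with mean (4+k)/(4+15+k).
Set (4+k)/(19+k) > 0.74 and solve: k > (0.74·19 − 4)/(1 − 0.74) = 38.692.
The smallest integer exceeding 38.692 is 39, and checking k=39: (43)/(58) = 0.7414 > 0.74.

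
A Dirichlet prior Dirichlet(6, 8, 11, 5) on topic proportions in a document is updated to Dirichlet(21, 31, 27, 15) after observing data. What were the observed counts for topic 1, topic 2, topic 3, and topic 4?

For a Dirichlet(α) prior with multinomial counts c, the posterior is Dirichlet(α + c) componentwise.
Counts are posterior − prior componentwise: 21−6=15, 31−8=23, 27−11=16, 15−5=10.

counts (15, 23, 16, 10)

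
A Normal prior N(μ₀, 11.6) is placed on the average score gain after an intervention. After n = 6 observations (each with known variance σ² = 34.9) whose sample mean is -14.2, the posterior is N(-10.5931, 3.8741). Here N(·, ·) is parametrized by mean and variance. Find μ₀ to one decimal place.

μ₀ = -3.4

The posterior mean is a precision-weighted average: μ_n = (τ₀μ₀ + τ_data·x̄)/(τ₀+τ_data), with τ₀=1/σ₀² and τ_data=n/σ².
Here τ₀ = 1/11.6 = 0.086207 and τ_data = 6/34.9 = 0.171920, so τ_n = 0.258127.
Rearranging for μ₀: μ₀ = (μ_n·τ_n − τ_data·x̄)/τ₀ = (-10.5931·0.258127 − 0.171920·-14.2) / 0.086207 = -0.293101/0.086207 ≈ -3.4.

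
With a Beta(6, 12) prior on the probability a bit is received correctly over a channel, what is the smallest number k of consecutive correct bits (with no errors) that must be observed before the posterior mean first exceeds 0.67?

k = 19

After k correct bits and 0 errors the posterior is Beta(6+k, 12), with mean (6+k)/(6+12+k).
Set (6+k)/(18+k) > 0.67 and solve: k > (0.67·18 − 6)/(1 − 0.67) = 18.364.
The smallest integer exceeding 18.364 is 19.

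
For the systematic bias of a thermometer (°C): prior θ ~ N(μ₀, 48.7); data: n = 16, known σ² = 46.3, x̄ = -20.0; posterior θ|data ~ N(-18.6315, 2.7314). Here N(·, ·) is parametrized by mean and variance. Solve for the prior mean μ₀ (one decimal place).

μ₀ = 4.4

With known observation variance, the Normal–Normal posterior has precision τ_n = τ₀ + n/σ² and mean μ_n = (τ₀μ₀ + (n/σ²)x̄)/τ_n.
Here τ₀ = 1/48.7 = 0.020534 and τ_data = 16/46.3 = 0.345572, so τ_n = 0.366106.
Rearranging for μ₀: μ₀ = (μ_n·τ_n − τ_data·x̄)/τ₀ = (-18.6315·0.366106 − 0.345572·-20.0) / 0.020534 = 0.090336/0.020534 ≈ 4.4.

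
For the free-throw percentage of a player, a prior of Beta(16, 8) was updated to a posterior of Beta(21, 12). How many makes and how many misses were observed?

Beta is conjugate to the binomial likelihood: posterior = Beta(a+s, b+f).
Match parameters: s=21−16=5, f=12−8=4.

5 makes and 4 misses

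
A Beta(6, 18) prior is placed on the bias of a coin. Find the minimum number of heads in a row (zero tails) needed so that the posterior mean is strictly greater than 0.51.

After k heads and 0 tails the posterior is Beta(6+k, 18), with mean (6+k)/(6+18+k).
Set (6+k)/(24+k) > 0.51 and solve: k > (0.51·24 − 6)/(1 − 0.51) = 12.735.
The smallest integer exceeding 12.735 is 13.

k = 13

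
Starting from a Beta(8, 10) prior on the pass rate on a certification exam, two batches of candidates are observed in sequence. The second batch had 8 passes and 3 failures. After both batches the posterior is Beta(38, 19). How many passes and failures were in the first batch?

22 passes and 6 failures

Because Beta–binomial updating is additive in the counts, the combined data contributed (α_post−α_prior, β_post−β_prior) successes and failures.
Total across both batches: 38−8=30 passes, 19−10=9 failures.
Subtract the second batch: 30−8=22 passes and 9−3=6 failures.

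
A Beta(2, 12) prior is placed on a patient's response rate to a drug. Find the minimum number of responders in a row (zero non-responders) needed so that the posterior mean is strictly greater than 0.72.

k = 29

After k responders and 0 non-responders the posterior is Beta(2+k, 12), with mean (2+k)/(2+12+k).
Set (2+k)/(14+k) > 0.72 and solve: k > (0.72·14 − 2)/(1 − 0.72) = 28.857.
The smallest integer exceeding 28.857 is 29.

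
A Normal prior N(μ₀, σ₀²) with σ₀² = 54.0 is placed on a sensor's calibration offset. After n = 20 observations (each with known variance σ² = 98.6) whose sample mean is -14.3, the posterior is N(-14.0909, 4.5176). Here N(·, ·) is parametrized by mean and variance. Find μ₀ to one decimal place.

With known observation variance, the Normal–Normal posterior has precision τ_n = τ₀ + n/σ² and mean μ_n = (τ₀μ₀ + (n/σ²)x̄)/τ_n.
Here τ₀ = 1/54.0 = 0.018519 and τ_data = 20/98.6 = 0.202840, so τ_n = 0.221359.
Rearranging for μ₀: μ₀ = (μ_n·τ_n − τ_data·x̄)/τ₀ = (-14.0909·0.221359 − 0.202840·-14.3) / 0.018519 = -0.218536/0.018519 ≈ -11.8.

μ₀ = -11.8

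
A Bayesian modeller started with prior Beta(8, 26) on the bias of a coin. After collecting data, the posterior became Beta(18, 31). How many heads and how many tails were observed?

10 heads and 5 tails

Beta is conjugate to the binomial likelihood: posterior = Beta(α+s, β+f).
So s = 18 − 8 = 10 and f = 31 − 26 = 5.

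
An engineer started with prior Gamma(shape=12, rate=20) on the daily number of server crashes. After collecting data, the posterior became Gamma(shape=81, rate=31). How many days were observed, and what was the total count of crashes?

n = 11 days with total 69 crashes

Gamma–Poisson conjugacy: posterior shape = α + Σxᵢ, posterior rate = β + n.
Matching: Σxᵢ = 81 − 12 = 69 and n = 31 − 20 = 11.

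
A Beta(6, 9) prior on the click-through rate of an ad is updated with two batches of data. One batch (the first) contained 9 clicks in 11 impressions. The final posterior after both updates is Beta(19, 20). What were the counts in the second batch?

Because Beta–binomial updating is additive in the counts, the combined data contributed (α_post−α_prior, β_post−β_prior) successes and failures.
Total across both batches: 19−6=13 clicks, 20−9=11 non-clicks.
Subtract the first batch: 13−9=4 clicks and 11−2=9 non-clicks.

4 clicks and 9 non-clicks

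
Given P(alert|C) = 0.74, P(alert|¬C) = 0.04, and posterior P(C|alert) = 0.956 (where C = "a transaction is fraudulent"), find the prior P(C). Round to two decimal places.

P(C) = 0.54

In odds form, posterior odds = prior odds × likelihood ratio, so prior odds = posterior odds ÷ LR.
Posterior odds = 0.956/(1−0.956) = 21.7273. LR = 0.74/0.04 = 18.5000.
Prior odds = 21.7273/18.5000 = 1.1744, so P(C) = 1.1744/(1+1.1744) ≈ 0.54.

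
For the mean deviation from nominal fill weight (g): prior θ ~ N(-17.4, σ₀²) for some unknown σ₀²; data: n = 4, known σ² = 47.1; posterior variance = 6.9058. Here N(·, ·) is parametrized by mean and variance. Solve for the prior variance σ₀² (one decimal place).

Posterior precision equals prior precision plus data precision: 1/σ_n² = 1/σ₀² + n/σ².
So 1/σ₀² = 1/6.9058 − 4/47.1 = 0.144806 − 0.084926 = 0.059880.
Hence σ₀² = 1/0.059880 ≈ 16.7.

σ₀² = 16.7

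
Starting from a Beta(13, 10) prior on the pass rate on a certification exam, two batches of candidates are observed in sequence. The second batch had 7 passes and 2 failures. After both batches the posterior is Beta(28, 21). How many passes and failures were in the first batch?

8 passes and 9 failures

Sequential conjugate updates are equivalent to a single update on the pooled data, so total successes = posterior α − prior α and total failures = posterior β − prior β.
Total across both batches: 28−13=15 passes, 21−10=11 failures.
Subtract the second batch: 15−7=8 passes and 11−2=9 failures.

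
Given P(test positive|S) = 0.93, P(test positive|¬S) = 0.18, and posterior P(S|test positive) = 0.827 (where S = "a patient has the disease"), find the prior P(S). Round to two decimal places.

In odds form, posterior odds = prior odds × likelihood ratio, so prior odds = posterior odds ÷ LR.
Posterior odds = 0.827/(1−0.827) = 4.7803. LR = 0.93/0.18 = 5.1667.
Prior odds = 4.7803/5.1667 = 0.9252, so P(S) = 0.9252/(1+0.9252) ≈ 0.48.

P(S) = 0.48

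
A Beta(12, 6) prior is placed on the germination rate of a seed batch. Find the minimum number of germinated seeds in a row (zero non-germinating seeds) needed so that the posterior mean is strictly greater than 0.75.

After k germinated seeds and 0 non-germinating seeds the posterior is Beta(12+k, 6), with mean (12+k)/(12+6+k).
Set (12+k)/(18+k) > 0.75 and solve: k > (0.75·18 − 12)/(1 − 0.75) = 6.000.
The smallest integer exceeding 6.000 is 7.

k = 7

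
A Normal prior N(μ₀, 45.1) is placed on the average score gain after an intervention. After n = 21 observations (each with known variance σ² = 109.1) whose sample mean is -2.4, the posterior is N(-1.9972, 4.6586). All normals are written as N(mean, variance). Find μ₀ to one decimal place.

The posterior mean is a precision-weighted average: μ_n = (τ₀μ₀ + τ_data·x̄)/(τ₀+τ_data), with τ₀=1/σ₀² and τ_data=n/σ².
Here τ₀ = 1/45.1 = 0.022173 and τ_data = 21/109.1 = 0.192484, so τ_n = 0.214657.
Rearranging for μ₀: μ₀ = (μ_n·τ_n − τ_data·x̄)/τ₀ = (-1.9972·0.214657 − 0.192484·-2.4) / 0.022173 = 0.033249/0.022173 ≈ 1.5.

μ₀ = 1.5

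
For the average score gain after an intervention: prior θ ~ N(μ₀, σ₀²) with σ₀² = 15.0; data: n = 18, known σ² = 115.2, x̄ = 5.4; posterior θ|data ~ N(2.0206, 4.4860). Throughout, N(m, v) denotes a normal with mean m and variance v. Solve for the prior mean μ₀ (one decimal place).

The posterior mean is a precision-weighted average: μ_n = (τ₀μ₀ + τ_data·x̄)/(τ₀+τ_data), with τ₀=1/σ₀² and τ_data=n/σ².
Here τ₀ = 1/15.0 = 0.066667 and τ_data = 18/115.2 = 0.156250, so τ_n = 0.222917.
Rearranging for μ₀: μ₀ = (μ_n·τ_n − τ_data·x̄)/τ₀ = (2.0206·0.222917 − 0.156250·5.4) / 0.066667 = -0.393324/0.066667 ≈ -5.9.

μ₀ = -5.9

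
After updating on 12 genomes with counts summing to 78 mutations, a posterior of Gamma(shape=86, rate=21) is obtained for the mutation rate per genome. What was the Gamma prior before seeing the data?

Gamma(shape=8, rate=9)

A Gamma(α, β) prior (rate parametrization) on a Poisson rate with n observations summing to S gives posterior Gamma(α+S, β+n).
So α = 86 − 78 = 8 and β = 21 − 12 = 9.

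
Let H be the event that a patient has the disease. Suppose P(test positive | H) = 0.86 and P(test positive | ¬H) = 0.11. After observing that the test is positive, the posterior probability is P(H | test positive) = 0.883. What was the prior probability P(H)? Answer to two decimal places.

P(H) = 0.49

Bayes' rule in odds form gives O(H|E) = O(H)·[P(E|H)/P(E|¬H)], hence O(H) = O(H|E)/LR.
Posterior odds = 0.883/(1−0.883) = 7.5470. LR = 0.86/0.11 = 7.8182.
Prior odds = 7.5470/7.8182 = 0.9653, so P(H) = 0.9653/(1+0.9653) ≈ 0.49.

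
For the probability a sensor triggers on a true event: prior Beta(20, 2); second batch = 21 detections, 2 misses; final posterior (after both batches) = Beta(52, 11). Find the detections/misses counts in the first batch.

11 detections and 7 misses

Sequential conjugate updates are equivalent to a single update on the pooled data, so total successes = posterior α − prior α and total failures = posterior β − prior β.
Total across both batches: 52−20=32 detections, 11−2=9 misses.
Subtract the second batch: 32−21=11 detections and 9−2=7 misses.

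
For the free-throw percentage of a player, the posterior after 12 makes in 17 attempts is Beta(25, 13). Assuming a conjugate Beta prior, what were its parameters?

Beta is conjugate to the binomial likelihood: posterior = Beta(a+s, b+f).
So a = 25 − 12 = 13 and b = 13 − 5 = 8.

Beta(13, 8)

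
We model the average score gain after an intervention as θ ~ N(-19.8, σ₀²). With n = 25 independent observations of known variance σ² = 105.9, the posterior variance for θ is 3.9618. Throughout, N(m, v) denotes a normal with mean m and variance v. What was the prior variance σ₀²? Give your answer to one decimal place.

σ₀² = 61.2

For the Normal–Normal model with known σ², precisions add: τ_n = τ₀ + n/σ².
So 1/σ₀² = 1/3.9618 − 25/105.9 = 0.252411 − 0.236072 = 0.016339.
Hence σ₀² = 1/0.016339 ≈ 61.2.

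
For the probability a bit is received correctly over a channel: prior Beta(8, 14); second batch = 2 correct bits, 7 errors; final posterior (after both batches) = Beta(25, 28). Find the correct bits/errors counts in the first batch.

15 correct bits and 7 errors

Sequential conjugate updates are equivalent to a single update on the pooled data, so total successes = posterior α − prior α and total failures = posterior β − prior β.
Total across both batches: 25−8=17 correct bits, 28−14=14 errors.
Subtract the second batch: 17−2=15 correct bits and 14−7=7 errors.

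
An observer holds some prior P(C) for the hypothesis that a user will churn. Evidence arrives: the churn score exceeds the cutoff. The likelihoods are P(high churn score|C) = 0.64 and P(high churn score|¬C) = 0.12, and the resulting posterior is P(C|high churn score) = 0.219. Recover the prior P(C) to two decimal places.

P(C) = 0.05

Bayes' rule in odds form gives O(C|E) = O(C)·[P(E|C)/P(E|¬C)], hence O(C) = O(C|E)/LR.
Posterior odds = 0.219/(1−0.219) = 0.2804. LR = 0.64/0.12 = 5.3333.
Prior odds = 0.2804/5.3333 = 0.0526, so P(C) = 0.0526/(1+0.0526) ≈ 0.05.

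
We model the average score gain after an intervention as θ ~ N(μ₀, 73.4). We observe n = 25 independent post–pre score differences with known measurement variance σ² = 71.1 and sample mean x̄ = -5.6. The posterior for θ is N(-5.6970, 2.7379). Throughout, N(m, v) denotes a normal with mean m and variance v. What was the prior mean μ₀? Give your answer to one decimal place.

μ₀ = -8.2

With known observation variance, the Normal–Normal posterior has precision τ_n = τ₀ + n/σ² and mean μ_n = (τ₀μ₀ + (n/σ²)x̄)/τ_n.
Here τ₀ = 1/73.4 = 0.013624 and τ_data = 25/71.1 = 0.351617, so τ_n = 0.365241.
Rearranging for μ₀: μ₀ = (μ_n·τ_n − τ_data·x̄)/τ₀ = (-5.6970·0.365241 − 0.351617·-5.6) / 0.013624 = -0.111723/0.013624 ≈ -8.2.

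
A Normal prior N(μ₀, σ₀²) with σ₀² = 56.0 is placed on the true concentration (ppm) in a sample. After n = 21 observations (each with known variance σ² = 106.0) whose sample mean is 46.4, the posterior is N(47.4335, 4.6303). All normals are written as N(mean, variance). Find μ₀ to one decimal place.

With known observation variance, the Normal–Normal posterior has precision τ_n = τ₀ + n/σ² and mean μ_n = (τ₀μ₀ + (n/σ²)x̄)/τ_n.
Here τ₀ = 1/56.0 = 0.017857 and τ_data = 21/106.0 = 0.198113, so τ_n = 0.215970.
Rearranging for μ₀: μ₀ = (μ_n·τ_n − τ_data·x̄)/τ₀ = (47.4335·0.215970 − 0.198113·46.4) / 0.017857 = 1.051770/0.017857 ≈ 58.9.

μ₀ = 58.9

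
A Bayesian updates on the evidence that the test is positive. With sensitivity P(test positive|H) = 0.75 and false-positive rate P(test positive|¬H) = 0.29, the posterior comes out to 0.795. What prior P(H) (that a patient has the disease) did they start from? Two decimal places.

In odds form, posterior odds = prior odds × likelihood ratio, so prior odds = posterior odds ÷ LR.
Posterior odds = 0.795/(1−0.795) = 3.8780. LR = 0.75/0.29 = 2.5862.
Prior odds = 3.8780/2.5862 = 1.4995, so P(H) = 1.4995/(1+1.4995) ≈ 0.60.

P(H) = 0.60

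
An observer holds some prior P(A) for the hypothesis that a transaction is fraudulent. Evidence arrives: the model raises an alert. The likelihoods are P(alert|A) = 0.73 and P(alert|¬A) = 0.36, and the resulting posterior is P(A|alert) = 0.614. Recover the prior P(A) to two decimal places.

P(A) = 0.44

In odds form, posterior odds = prior odds × likelihood ratio, so prior odds = posterior odds ÷ LR.
Posterior odds = 0.614/(1−0.614) = 1.5907. LR = 0.73/0.36 = 2.0278.
Prior odds = 1.5907/2.0278 = 0.7844, so P(A) = 0.7844/(1+0.7844) ≈ 0.44.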